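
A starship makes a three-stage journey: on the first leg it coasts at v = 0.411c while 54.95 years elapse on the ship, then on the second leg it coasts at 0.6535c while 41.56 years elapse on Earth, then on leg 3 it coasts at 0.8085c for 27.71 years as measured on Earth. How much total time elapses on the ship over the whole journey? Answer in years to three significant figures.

τ = 103 years

Leg 1: 54.95 years is already measured on the ship.
Leg 2: γ = 1/√(1 − 0.6535²) = 1/√0.5729 = 1.321; τ_2 = 41.56/1.321 = 31.46 years.
Leg 3: γ = 1/√(1 − 0.8085²) = 1/√0.3463 = 1.699; τ_3 = 27.71/1.699 = 16.31 years.
Total: 54.95 + 31.46 + 16.31 years.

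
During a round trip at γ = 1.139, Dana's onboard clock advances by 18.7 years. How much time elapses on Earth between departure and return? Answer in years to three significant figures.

Δt = 21.3 years

γ = 1.139
Earth-frame duration is the dilated interval: Δt = γτ = 1.139 × 18.7 years.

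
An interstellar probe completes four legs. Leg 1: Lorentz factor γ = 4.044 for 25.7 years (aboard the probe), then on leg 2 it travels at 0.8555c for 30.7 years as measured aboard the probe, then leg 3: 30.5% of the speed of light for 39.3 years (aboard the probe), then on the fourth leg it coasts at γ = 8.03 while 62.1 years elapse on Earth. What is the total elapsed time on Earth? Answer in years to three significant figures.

Leg 1: γ = 4.044; Δt_1 = 4.044 × 25.7 = 103.9 years.
Leg 2: γ = 1/√(1 − 0.8555²) = 1/√0.2681 = 1.931; Δt_2 = 1.931 × 30.7 = 59.29 years.
Leg 3: β = 0.305; γ = 1/√(1 − 0.305²) = 1/√0.9070 = 1.050; Δt_3 = 1.050 × 39.3 = 41.27 years.
Leg 4: 62.1 years is already measured on Earth.
Total: 103.9 + 59.29 + 41.27 + 62.10 years.

Δt = 267 years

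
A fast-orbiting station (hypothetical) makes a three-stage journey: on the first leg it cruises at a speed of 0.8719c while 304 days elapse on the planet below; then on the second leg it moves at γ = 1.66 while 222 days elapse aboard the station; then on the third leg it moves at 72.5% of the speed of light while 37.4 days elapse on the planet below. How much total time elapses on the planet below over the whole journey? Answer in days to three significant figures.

Δt = 710 days

Leg 1: 304 days is already measured on the planet below.
Leg 2: γ = 1.66; Δt_2 = 1.660 × 222 = 368.5 days.
Leg 3: 37.4 days is already measured on the planet below.
Total: 304.0 + 368.5 + 37.40 days.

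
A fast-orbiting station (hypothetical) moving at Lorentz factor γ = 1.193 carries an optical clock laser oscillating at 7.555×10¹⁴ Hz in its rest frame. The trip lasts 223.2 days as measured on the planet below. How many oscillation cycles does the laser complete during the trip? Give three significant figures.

γ = 1.193
The oscillator's own cycle count is N = f × τ where τ is the proper time aboard the station. τ = Δt/γ = 223.2/1.193 = 187.1 days = 1.616×10⁷ s.
N = 7.555×10¹⁴ × 1.616×10⁷ = 1.221×10²².

N = 1.22×10²²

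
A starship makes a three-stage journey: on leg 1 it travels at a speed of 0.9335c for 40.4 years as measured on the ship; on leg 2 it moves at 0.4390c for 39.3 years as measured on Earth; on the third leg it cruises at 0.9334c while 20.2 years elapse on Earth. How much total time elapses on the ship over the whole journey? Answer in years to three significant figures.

τ = 83.0 years

Leg 1: 40.4 years is already measured on the ship.
Leg 2: γ = 1/√(1 − 0.4390²) = 1/√0.8073 = 1.113; τ_2 = 39.3/1.113 = 35.31 years.
Leg 3: γ = 1/√(1 − 0.9334²) = 1/√0.1288 = 2.787; τ_3 = 20.2/2.787 = 7.249 years.
Total: 40.40 + 35.31 + 7.249 years.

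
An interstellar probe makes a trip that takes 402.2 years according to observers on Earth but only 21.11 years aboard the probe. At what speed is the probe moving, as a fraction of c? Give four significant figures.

The proper time is measured aboard the probe (both events occur at the probe's location); Δt is measured on Earth. γ = Δt/τ = 402.2/21.11 = 19.05.
β = √(1 − 1/γ²) = √(1 − 0.002755) = √0.9972

β = 0.9986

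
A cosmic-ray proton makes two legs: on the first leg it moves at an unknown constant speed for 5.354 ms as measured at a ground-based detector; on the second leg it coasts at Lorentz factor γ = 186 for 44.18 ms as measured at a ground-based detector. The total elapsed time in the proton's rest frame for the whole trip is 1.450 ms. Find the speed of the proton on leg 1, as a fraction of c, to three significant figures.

β = 0.974

Leg 1: speed unknown; τ_1 = 5.354/γ_1.
Leg 2: γ = 186; τ_2 = 44.18/186.0 = 0.2375 ms.
Total proper time: τ_1 + 0.2375 = 1.450, so τ_1 = 1.450 − 0.2375 = 1.212 ms.
γ_1 = 5.354/1.212 = 4.416; β = √(1 − 1/γ²) = √0.9487.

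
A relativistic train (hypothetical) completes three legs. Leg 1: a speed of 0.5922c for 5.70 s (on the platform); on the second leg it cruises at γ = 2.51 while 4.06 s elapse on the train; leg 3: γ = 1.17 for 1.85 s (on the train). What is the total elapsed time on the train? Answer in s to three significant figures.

Leg 1: γ = 1/√(1 − 0.5922²) = 1/√0.6493 = 1.241; τ_1 = 5.70/1.241 = 4.593 s.
Leg 2: 4.06 s is already measured on the train.
Leg 3: 1.85 s is already measured on the train.
Total: 4.593 + 4.060 + 1.850 s.

τ = 10.5 s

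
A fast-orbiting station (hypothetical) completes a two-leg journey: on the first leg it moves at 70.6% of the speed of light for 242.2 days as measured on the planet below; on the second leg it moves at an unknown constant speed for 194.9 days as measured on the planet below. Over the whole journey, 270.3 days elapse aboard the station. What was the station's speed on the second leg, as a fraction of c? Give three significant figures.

β = 0.862

Leg 1: β = 0.706; γ = 1/√(1 − 0.706²) = 1/√0.5016 = 1.412; τ_1 = 242.2/1.412 = 171.5 days.
Leg 2: speed unknown; τ_2 = 194.9/γ_2.
Total proper time: 171.5 + τ_2 = 270.3, so τ_2 = 270.3 − 171.5 = 98.77 days.
γ_2 = 194.9/98.77 = 1.973; β = √(1 − 1/γ²) = √0.7432.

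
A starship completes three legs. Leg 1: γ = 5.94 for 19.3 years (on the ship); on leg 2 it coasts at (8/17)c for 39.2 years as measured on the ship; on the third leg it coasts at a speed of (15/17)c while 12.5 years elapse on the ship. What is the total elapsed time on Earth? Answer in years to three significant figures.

Δt = 186 years

Leg 1: γ = 5.94; Δt_1 = 5.940 × 19.3 = 114.6 years.
Leg 2: γ = 1/√(1 − (8/17)²) = 17/15 ≈ 1.133; Δt_2 = 1.133 × 39.2 = 44.43 years.
Leg 3: γ = 1/√(1 − (15/17)²) = 17/8 = 2.125; Δt_3 = 2.125 × 12.5 = 26.56 years.
Total: 114.6 + 44.43 + 26.56 years.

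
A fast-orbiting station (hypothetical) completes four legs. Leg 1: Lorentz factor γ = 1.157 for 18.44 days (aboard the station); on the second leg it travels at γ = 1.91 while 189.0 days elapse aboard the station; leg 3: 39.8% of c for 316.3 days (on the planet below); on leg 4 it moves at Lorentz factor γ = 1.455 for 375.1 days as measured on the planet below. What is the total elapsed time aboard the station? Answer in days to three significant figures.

Leg 1: 18.44 days is already measured aboard the station.
Leg 2: 189.0 days is already measured aboard the station.
Leg 3: β = 0.398; γ = 1/√(1 − 0.398²) = 1/√0.8416 = 1.090; τ_3 = 316.3/1.090 = 290.2 days.
Leg 4: γ = 1.455; τ_4 = 375.1/1.455 = 257.8 days.
Total: 18.44 + 189.0 + 290.2 + 257.8 days.

τ = 755 days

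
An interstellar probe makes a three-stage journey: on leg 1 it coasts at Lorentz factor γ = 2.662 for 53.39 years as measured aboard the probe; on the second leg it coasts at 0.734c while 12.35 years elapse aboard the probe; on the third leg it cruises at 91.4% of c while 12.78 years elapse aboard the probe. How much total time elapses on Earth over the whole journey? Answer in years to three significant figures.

Δt = 192 years

Leg 1: γ = 2.662; Δt_1 = 2.662 × 53.39 = 142.1 years.
Leg 2: γ = 1/√(1 − 0.734²) = 1/√0.4612 = 1.472; Δt_2 = 1.472 × 12.35 = 18.18 years.
Leg 3: β = 0.914; γ = 1/√(1 − 0.914²) = 1/√0.1646 = 2.465; Δt_3 = 2.465 × 12.78 = 31.50 years.
Total: 142.1 + 18.18 + 31.50 years.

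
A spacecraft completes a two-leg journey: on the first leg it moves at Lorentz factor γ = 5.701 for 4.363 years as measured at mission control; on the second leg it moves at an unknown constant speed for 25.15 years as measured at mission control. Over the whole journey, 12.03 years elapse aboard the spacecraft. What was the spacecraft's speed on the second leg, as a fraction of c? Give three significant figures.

Leg 1: γ = 5.701; τ_1 = 4.363/5.701 = 0.7653 years.
Leg 2: speed unknown; τ_2 = 25.15/γ_2.
Total proper time: 0.7653 + τ_2 = 12.03, so τ_2 = 12.03 − 0.7653 = 11.26 years.
γ_2 = 25.15/11.26 = 2.233; β = √(1 − 1/γ²) = √0.7994.

β = 0.894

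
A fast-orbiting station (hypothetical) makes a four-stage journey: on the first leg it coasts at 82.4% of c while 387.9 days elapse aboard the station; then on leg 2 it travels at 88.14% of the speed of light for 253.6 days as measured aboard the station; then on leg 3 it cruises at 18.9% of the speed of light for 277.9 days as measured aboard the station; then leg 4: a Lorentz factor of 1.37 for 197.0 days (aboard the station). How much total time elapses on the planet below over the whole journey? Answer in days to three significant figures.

Leg 1: β = 0.824; γ = 1/√(1 − 0.824²) = 1/√0.3210 = 1.765; Δt_1 = 1.765 × 387.9 = 684.6 days.
Leg 2: β = 0.8814; γ = 1/√(1 − 0.8814²) = 1/√0.2231 = 2.117; Δt_2 = 2.117 × 253.6 = 536.9 days.
Leg 3: β = 0.189; γ = 1/√(1 − 0.189²) = 1/√0.9643 = 1.018; Δt_3 = 1.018 × 277.9 = 283.0 days.
Leg 4: γ = 1.37; Δt_4 = 1.370 × 197.0 = 269.9 days.
Total: 684.6 + 536.9 + 283.0 + 269.9 days.

Δt = 1770 days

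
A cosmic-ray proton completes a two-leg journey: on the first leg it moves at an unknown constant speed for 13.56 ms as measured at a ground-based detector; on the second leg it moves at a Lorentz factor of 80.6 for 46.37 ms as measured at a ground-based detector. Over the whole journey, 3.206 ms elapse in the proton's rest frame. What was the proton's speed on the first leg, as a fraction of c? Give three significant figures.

Leg 1: speed unknown; τ_1 = 13.56/γ_1.
Leg 2: γ = 80.6; τ_2 = 46.37/80.60 = 0.5753 ms.
Total proper time: τ_1 + 0.5753 = 3.206, so τ_1 = 3.206 − 0.5753 = 2.631 ms.
γ_1 = 13.56/2.631 = 5.155; β = √(1 − 1/γ²) = √0.9624.

β = 0.981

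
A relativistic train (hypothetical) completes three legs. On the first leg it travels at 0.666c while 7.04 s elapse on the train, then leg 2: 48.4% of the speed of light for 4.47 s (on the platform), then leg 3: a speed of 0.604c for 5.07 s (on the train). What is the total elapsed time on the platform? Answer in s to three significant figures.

Δt = 20.3 s

Leg 1: γ = 1/√(1 − 0.666²) = 1/√0.5564 = 1.341; Δt_1 = 1.341 × 7.04 = 9.438 s.
Leg 2: 4.47 s is already measured on the platform.
Leg 3: γ = 1/√(1 − 0.604²) = 1/√0.6352 = 1.255; Δt_3 = 1.255 × 5.07 = 6.361 s.
Total: 9.438 + 4.470 + 6.361 s.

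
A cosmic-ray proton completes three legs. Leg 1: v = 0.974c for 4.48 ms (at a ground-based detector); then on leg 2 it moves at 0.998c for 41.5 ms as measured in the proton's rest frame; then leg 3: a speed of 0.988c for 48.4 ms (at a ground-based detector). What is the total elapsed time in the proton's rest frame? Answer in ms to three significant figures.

τ = 50.0 ms

Leg 1: γ = 1/√(1 − 0.974²) = 1/√0.05132 = 4.414; τ_1 = 4.48/4.414 = 1.015 ms.
Leg 2: 41.5 ms is already measured in the proton's rest frame.
Leg 3: γ = 1/√(1 − 0.988²) = 1/√0.02386 = 6.474; τ_3 = 48.4/6.474 = 7.476 ms.
Total: 1.015 + 41.50 + 7.476 ms.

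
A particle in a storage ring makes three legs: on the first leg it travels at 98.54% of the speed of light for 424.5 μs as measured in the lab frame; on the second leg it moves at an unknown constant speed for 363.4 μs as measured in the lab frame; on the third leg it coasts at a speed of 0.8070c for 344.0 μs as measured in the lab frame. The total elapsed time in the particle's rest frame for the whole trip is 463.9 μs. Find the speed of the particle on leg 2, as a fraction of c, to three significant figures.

β = 0.855

Leg 1: β = 0.9854; γ = 1/√(1 − 0.9854²) = 1/√0.02899 = 5.874; τ_1 = 424.5/5.874 = 72.27 μs.
Leg 2: speed unknown; τ_2 = 363.4/γ_2.
Leg 3: γ = 1/√(1 − 0.8070²) = 1/√0.3488 = 1.693; τ_3 = 344.0/1.693 = 203.1 μs.
Total proper time: 72.27 + τ_2 + 203.1 = 463.9, so τ_2 = 463.9 − 275.4 = 188.5 μs.
γ_2 = 363.4/188.5 = 1.928; β = √(1 − 1/γ²) = √0.7310.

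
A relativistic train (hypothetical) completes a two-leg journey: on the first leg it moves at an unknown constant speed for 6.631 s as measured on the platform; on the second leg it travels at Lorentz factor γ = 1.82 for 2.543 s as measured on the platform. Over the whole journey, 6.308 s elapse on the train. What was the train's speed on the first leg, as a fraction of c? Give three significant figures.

β = 0.672

Leg 1: speed unknown; τ_1 = 6.631/γ_1.
Leg 2: γ = 1.82; τ_2 = 2.543/1.820 = 1.397 s.
Total proper time: τ_1 + 1.397 = 6.308, so τ_1 = 6.308 − 1.397 = 4.911 s.
γ_1 = 6.631/4.911 = 1.350; β = √(1 − 1/γ²) = √0.4515.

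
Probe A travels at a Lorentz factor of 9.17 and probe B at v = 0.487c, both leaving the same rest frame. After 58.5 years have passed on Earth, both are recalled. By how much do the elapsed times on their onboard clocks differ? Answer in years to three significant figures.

A: γ = 9.17; τ_A = 58.5/9.170 = 6.379 years.
B: γ = 1/√(1 − 0.487²) = 1/√0.7628 = 1.145; τ_B = 58.5/1.145 = 51.09 years.

|τ_A − τ_B| = 44.7 years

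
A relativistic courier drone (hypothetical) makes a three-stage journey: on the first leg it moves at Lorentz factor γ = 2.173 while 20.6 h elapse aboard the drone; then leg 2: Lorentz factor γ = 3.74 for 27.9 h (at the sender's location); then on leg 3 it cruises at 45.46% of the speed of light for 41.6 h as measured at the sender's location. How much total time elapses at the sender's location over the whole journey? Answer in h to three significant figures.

Δt = 114 h

Leg 1: γ = 2.173; Δt_1 = 2.173 × 20.6 = 44.76 h.
Leg 2: 27.9 h is already measured at the sender's location.
Leg 3: 41.6 h is already measured at the sender's location.
Total: 44.76 + 27.90 + 41.60 h.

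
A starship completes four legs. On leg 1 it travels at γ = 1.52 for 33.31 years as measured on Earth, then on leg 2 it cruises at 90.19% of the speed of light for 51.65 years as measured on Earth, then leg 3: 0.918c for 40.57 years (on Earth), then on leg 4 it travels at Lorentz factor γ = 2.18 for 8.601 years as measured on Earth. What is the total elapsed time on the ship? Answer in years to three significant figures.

τ = 64.3 years

Leg 1: γ = 1.52; τ_1 = 33.31/1.520 = 21.91 years.
Leg 2: β = 0.9019; γ = 1/√(1 − 0.9019²) = 1/√0.1866 = 2.315; τ_2 = 51.65/2.315 = 22.31 years.
Leg 3: γ = 1/√(1 − 0.918²) = 1/√0.1573 = 2.522; τ_3 = 40.57/2.522 = 16.09 years.
Leg 4: γ = 2.18; τ_4 = 8.601/2.180 = 3.945 years.
Total: 21.91 + 22.31 + 16.09 + 3.945 years.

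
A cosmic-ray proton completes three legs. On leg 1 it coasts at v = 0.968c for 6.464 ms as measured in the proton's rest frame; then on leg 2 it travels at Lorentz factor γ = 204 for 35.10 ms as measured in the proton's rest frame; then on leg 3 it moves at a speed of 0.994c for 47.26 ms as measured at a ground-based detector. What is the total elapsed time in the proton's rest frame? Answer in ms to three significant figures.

Leg 1: 6.464 ms is already measured in the proton's rest frame.
Leg 2: 35.10 ms is already measured in the proton's rest frame.
Leg 3: γ = 1/√(1 − 0.994²) = 1/√0.01196 = 9.142; τ_3 = 47.26/9.142 = 5.169 ms.
Total: 6.464 + 35.10 + 5.169 ms.

τ = 46.7 ms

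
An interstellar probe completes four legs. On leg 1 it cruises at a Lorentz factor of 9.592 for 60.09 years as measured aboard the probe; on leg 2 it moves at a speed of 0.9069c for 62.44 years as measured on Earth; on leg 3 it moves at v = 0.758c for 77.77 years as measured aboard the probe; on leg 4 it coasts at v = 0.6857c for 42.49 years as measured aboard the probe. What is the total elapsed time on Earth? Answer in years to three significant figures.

Leg 1: γ = 9.592; Δt_1 = 9.592 × 60.09 = 576.4 years.
Leg 2: 62.44 years is already measured on Earth.
Leg 3: γ = 1/√(1 − 0.758²) = 1/√0.4254 = 1.533; Δt_3 = 1.533 × 77.77 = 119.2 years.
Leg 4: γ = 1/√(1 − 0.6857²) = 1/√0.5298 = 1.374; Δt_4 = 1.374 × 42.49 = 58.37 years.
Total: 576.4 + 62.44 + 119.2 + 58.37 years.

Δt = 816 years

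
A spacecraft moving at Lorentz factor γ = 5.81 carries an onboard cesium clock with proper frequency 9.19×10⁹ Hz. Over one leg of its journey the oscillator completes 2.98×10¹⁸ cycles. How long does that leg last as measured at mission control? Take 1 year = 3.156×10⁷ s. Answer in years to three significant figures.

Δt = 59.7 years

γ = 5.81
Proper time for N cycles: τ = N/f = 2.98×10¹⁸/(9.19×10⁹) = 3.243×10⁸ s = 10.27 years.
Lab-frame duration Δt = γτ = 5.810 × 10.27 = 59.70 years.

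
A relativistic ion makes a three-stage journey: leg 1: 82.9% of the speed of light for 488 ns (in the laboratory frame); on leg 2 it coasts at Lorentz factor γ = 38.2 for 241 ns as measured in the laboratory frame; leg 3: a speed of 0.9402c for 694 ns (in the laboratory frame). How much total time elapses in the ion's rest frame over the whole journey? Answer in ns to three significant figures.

Leg 1: β = 0.829; γ = 1/√(1 − 0.829²) = 1/√0.3128 = 1.788; τ_1 = 488/1.788 = 272.9 ns.
Leg 2: γ = 38.2; τ_2 = 241/38.20 = 6.309 ns.
Leg 3: γ = 1/√(1 − 0.9402²) = 1/√0.1160 = 2.936; τ_3 = 694/2.936 = 236.4 ns.
Total: 272.9 + 6.309 + 236.4 ns.

τ = 516 ns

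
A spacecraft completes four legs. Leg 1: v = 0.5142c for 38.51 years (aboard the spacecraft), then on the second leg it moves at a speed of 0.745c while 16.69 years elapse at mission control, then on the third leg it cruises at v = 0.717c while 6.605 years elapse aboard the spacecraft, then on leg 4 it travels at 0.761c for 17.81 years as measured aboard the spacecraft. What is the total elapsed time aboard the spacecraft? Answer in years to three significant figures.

Leg 1: 38.51 years is already measured aboard the spacecraft.
Leg 2: γ = 1/√(1 − 0.745²) = 1/√0.4450 = 1.499; τ_2 = 16.69/1.499 = 11.13 years.
Leg 3: 6.605 years is already measured aboard the spacecraft.
Leg 4: 17.81 years is already measured aboard the spacecraft.
Total: 38.51 + 11.13 + 6.605 + 17.81 years.

τ = 74.1 years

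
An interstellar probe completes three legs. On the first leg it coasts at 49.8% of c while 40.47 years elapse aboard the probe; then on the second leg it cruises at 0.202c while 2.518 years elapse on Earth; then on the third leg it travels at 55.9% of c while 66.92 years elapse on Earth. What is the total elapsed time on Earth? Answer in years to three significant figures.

Δt = 116 years

Leg 1: β = 0.498; γ = 1/√(1 − 0.498²) = 1/√0.7520 = 1.153; Δt_1 = 1.153 × 40.47 = 46.67 years.
Leg 2: 2.518 years is already measured on Earth.
Leg 3: 66.92 years is already measured on Earth.
Total: 46.67 + 2.518 + 66.92 years.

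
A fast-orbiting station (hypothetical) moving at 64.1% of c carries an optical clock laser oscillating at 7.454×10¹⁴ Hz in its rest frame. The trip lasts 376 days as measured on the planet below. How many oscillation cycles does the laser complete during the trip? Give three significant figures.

β = 0.641; γ = 1/√(1 − 0.641²) = 1/√0.5891 = 1.303
The oscillator's own cycle count is N = f × τ where τ is the proper time aboard the station. τ = Δt/γ = 376/1.303 = 288.6 days = 2.493×10⁷ s.
N = 7.454×10¹⁴ × 2.493×10⁷ = 1.859×10²².

N = 1.86×10²²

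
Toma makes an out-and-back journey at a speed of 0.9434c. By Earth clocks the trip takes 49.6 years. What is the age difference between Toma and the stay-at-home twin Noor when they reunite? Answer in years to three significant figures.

γ = 1/√(1 − 0.9434²) = 1/√0.1100 = 3.015
Toma's elapsed proper time: τ = 49.6/3.015 = 16.45 years.
Age gap = Δt − τ = 49.6 − 16.45 years.

Δt − τ = 33.1 years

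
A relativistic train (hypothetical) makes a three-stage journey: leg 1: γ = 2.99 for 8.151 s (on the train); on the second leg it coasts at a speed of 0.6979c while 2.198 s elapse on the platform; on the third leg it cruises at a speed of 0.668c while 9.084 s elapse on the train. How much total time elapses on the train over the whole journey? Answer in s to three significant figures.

τ = 18.8 s

Leg 1: 8.151 s is already measured on the train.
Leg 2: γ = 1/√(1 − 0.6979²) = 1/√0.5129 = 1.396; τ_2 = 2.198/1.396 = 1.574 s.
Leg 3: 9.084 s is already measured on the train.
Total: 8.151 + 1.574 + 9.084 s.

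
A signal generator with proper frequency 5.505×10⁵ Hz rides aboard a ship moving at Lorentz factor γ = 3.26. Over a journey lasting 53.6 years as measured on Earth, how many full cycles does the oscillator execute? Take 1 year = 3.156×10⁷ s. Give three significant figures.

N = 2.86×10¹⁴

γ = 3.26
The oscillator's own cycle count is N = f × τ where τ is the proper time on the ship. τ = Δt/γ = 53.6/3.260 = 16.44 years = 5.189×10⁸ s.
N = 5.505×10⁵ × 5.189×10⁸ = 2.857×10¹⁴.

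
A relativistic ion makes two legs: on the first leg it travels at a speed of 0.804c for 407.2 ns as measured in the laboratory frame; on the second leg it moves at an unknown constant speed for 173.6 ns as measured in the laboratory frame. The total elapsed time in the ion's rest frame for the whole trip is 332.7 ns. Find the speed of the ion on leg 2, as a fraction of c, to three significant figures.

β = 0.853

Leg 1: γ = 1/√(1 − 0.804²) = 1/√0.3536 = 1.682; τ_1 = 407.2/1.682 = 242.1 ns.
Leg 2: speed unknown; τ_2 = 173.6/γ_2.
Total proper time: 242.1 + τ_2 = 332.7, so τ_2 = 332.7 − 242.1 = 90.57 ns.
γ_2 = 173.6/90.57 = 1.917; β = √(1 − 1/γ²) = √0.7278.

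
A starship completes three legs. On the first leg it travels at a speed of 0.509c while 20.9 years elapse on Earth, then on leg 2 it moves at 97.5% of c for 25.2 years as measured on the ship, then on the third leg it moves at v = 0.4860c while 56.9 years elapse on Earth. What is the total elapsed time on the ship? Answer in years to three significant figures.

τ = 92.9 years

Leg 1: γ = 1/√(1 − 0.509²) = 1/√0.7409 = 1.162; τ_1 = 20.9/1.162 = 17.99 years.
Leg 2: 25.2 years is already measured on the ship.
Leg 3: γ = 1/√(1 − 0.4860²) = 1/√0.7638 = 1.144; τ_3 = 56.9/1.144 = 49.73 years.
Total: 17.99 + 25.20 + 49.73 years.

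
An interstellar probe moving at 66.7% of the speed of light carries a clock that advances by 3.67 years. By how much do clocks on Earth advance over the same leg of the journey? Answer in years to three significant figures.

Δt = 4.93 years

β = 0.667; γ = 1/√(1 − 0.667²) = 1/√0.5551 = 1.342
The interval measured aboard the probe is the proper time (both events occur at the same place in that frame); the lab-frame interval is Δt = γτ = 1.342 × 3.67 years.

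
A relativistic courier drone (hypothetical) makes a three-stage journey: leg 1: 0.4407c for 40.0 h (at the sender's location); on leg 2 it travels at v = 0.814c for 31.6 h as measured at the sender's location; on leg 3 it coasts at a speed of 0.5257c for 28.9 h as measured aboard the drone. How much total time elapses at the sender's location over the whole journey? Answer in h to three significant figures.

Leg 1: 40.0 h is already measured at the sender's location.
Leg 2: 31.6 h is already measured at the sender's location.
Leg 3: γ = 1/√(1 − 0.5257²) = 1/√0.7236 = 1.176; Δt_3 = 1.176 × 28.9 = 33.97 h.
Total: 40.00 + 31.60 + 33.97 h.

Δt = 106 h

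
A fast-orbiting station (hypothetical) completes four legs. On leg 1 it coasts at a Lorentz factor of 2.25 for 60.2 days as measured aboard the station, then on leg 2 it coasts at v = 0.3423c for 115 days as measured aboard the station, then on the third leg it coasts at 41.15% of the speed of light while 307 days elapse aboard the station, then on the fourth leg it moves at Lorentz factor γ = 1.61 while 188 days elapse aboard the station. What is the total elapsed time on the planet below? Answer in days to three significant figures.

Δt = 897 days

Leg 1: γ = 2.25; Δt_1 = 2.250 × 60.2 = 135.5 days.
Leg 2: γ = 1/√(1 − 0.3423²) = 1/√0.8828 = 1.064; Δt_2 = 1.064 × 115 = 122.4 days.
Leg 3: β = 0.4115; γ = 1/√(1 − 0.4115²) = 1/√0.8307 = 1.097; Δt_3 = 1.097 × 307 = 336.8 days.
Leg 4: γ = 1.61; Δt_4 = 1.610 × 188 = 302.7 days.
Total: 135.5 + 122.4 + 336.8 + 302.7 days.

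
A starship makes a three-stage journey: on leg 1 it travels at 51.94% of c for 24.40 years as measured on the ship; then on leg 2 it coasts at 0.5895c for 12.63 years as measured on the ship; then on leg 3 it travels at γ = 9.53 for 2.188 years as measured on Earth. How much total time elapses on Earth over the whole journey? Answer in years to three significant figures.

Leg 1: β = 0.5194; γ = 1/√(1 − 0.5194²) = 1/√0.7302 = 1.170; Δt_1 = 1.170 × 24.40 = 28.55 years.
Leg 2: γ = 1/√(1 − 0.5895²) = 1/√0.6525 = 1.238; Δt_2 = 1.238 × 12.63 = 15.64 years.
Leg 3: 2.188 years is already measured on Earth.
Total: 28.55 + 15.64 + 2.188 years.

Δt = 46.4 years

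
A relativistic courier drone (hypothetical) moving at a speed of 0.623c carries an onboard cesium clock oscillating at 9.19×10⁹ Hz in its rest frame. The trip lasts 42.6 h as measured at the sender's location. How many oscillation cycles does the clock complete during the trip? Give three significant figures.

N = 1.10×10¹⁵

γ = 1/√(1 − 0.623²) = 1/√0.6119 = 1.278
The oscillator's own cycle count is N = f × τ where τ is the proper time aboard the drone. τ = Δt/γ = 42.6/1.278 = 33.32 h = 1.200×10⁵ s.
N = 9.19×10⁹ × 1.200×10⁵ = 1.102×10¹⁵.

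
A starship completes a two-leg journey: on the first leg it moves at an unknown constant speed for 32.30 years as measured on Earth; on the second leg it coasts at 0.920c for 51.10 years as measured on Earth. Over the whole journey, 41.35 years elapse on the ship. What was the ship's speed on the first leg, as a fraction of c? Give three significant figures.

β = 0.751

Leg 1: speed unknown; τ_1 = 32.30/γ_1.
Leg 2: γ = 1/√(1 − 0.920²) = 1/√0.1536 = 2.552; τ_2 = 51.10/2.552 = 20.03 years.
Total proper time: τ_1 + 20.03 = 41.35, so τ_1 = 41.35 − 20.03 = 21.32 years.
γ_1 = 32.30/21.32 = 1.515; β = √(1 − 1/γ²) = √0.5642.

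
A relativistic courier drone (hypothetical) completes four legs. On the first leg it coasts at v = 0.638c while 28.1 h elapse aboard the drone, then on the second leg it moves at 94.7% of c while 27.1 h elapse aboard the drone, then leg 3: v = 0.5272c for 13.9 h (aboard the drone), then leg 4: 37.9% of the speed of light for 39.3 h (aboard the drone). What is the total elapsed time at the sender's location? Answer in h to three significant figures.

Leg 1: γ = 1/√(1 − 0.638²) = 1/√0.5930 = 1.299; Δt_1 = 1.299 × 28.1 = 36.49 h.
Leg 2: β = 0.947; γ = 1/√(1 − 0.947²) = 1/√0.1032 = 3.113; Δt_2 = 3.113 × 27.1 = 84.36 h.
Leg 3: γ = 1/√(1 − 0.5272²) = 1/√0.7221 = 1.177; Δt_3 = 1.177 × 13.9 = 16.36 h.
Leg 4: β = 0.379; γ = 1/√(1 − 0.379²) = 1/√0.8564 = 1.081; Δt_4 = 1.081 × 39.3 = 42.47 h.
Total: 36.49 + 84.36 + 16.36 + 42.47 h.

Δt = 180 h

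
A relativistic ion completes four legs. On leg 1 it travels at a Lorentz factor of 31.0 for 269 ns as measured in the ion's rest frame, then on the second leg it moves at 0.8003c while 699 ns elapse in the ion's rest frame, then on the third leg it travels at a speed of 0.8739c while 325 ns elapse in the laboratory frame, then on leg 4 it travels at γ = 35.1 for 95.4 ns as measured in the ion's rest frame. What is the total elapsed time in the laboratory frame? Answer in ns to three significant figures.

Leg 1: γ = 31.0; Δt_1 = 31.00 × 269 = 8339 ns.
Leg 2: γ = 1/√(1 − 0.8003²) = 1/√0.3595 = 1.668; Δt_2 = 1.668 × 699 = 1166 ns.
Leg 3: 325 ns is already measured in the laboratory frame.
Leg 4: γ = 35.1; Δt_4 = 35.10 × 95.4 = 3349 ns.
Total: 8339 + 1166 + 325.0 + 3349 ns.

Δt = 1.32×10⁴ ns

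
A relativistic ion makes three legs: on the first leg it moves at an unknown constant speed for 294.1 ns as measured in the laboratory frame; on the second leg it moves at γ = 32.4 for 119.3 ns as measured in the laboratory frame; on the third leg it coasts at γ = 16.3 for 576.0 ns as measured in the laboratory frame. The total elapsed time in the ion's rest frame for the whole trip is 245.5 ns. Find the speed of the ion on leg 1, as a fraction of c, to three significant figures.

Leg 1: speed unknown; τ_1 = 294.1/γ_1.
Leg 2: γ = 32.4; τ_2 = 119.3/32.40 = 3.682 ns.
Leg 3: γ = 16.3; τ_3 = 576.0/16.30 = 35.34 ns.
Total proper time: τ_1 + 3.682 + 35.34 = 245.5, so τ_1 = 245.5 − 39.02 = 206.5 ns.
γ_1 = 294.1/206.5 = 1.424; β = √(1 − 1/γ²) = √0.5071.

β = 0.712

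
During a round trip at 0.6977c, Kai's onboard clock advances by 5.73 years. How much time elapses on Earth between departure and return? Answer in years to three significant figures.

Δt = 8.00 years

γ = 1/√(1 − 0.6977²) = 1/√0.5132 = 1.396
Earth-frame duration is the dilated interval: Δt = γτ = 1.396 × 5.73 years.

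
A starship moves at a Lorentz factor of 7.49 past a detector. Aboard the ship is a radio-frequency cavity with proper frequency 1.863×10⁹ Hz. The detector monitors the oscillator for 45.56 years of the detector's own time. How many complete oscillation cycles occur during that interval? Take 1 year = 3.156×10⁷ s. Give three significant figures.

N = 3.58×10¹⁷

γ = 7.49
During 45.56 years of lab time, the oscillator's proper time advances by τ = Δt/γ = 45.56/7.490 = 6.083 years = 1.920×10⁸ s.
N = f × τ = 1.863×10⁹ × 1.920×10⁸ = 3.576×10¹⁷.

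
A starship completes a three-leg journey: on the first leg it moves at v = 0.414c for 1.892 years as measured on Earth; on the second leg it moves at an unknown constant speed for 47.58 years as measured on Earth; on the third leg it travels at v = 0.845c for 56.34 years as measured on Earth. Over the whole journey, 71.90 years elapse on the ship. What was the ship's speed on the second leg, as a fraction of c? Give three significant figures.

β = 0.540

Leg 1: γ = 1/√(1 − 0.414²) = 1/√0.8286 = 1.099; τ_1 = 1.892/1.099 = 1.722 years.
Leg 2: speed unknown; τ_2 = 47.58/γ_2.
Leg 3: γ = 1/√(1 − 0.845²) = 1/√0.2860 = 1.870; τ_3 = 56.34/1.870 = 30.13 years.
Total proper time: 1.722 + τ_2 + 30.13 = 71.90, so τ_2 = 71.90 − 31.85 = 40.05 years.
γ_2 = 47.58/40.05 = 1.188; β = √(1 − 1/γ²) = √0.2915.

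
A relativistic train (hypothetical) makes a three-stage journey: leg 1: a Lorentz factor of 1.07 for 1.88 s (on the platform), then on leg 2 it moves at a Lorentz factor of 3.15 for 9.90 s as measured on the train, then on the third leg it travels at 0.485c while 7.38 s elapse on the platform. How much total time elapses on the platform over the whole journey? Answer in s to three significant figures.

Δt = 40.4 s

Leg 1: 1.88 s is already measured on the platform.
Leg 2: γ = 3.15; Δt_2 = 3.150 × 9.90 = 31.18 s.
Leg 3: 7.38 s is already measured on the platform.
Total: 1.880 + 31.18 + 7.380 s.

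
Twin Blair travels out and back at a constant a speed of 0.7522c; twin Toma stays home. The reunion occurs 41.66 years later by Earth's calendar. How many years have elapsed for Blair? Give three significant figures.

γ = 1/√(1 − 0.7522²) = 1/√0.4342 = 1.518
Blair's clock measures proper time along the trip: τ = Δt/γ = 41.66/1.518 years.

τ = 27.5 years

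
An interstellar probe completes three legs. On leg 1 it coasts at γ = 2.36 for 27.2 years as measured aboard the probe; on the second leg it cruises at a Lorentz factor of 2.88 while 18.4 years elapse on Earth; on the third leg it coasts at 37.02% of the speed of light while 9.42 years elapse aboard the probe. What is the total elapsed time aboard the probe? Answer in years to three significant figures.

Leg 1: 27.2 years is already measured aboard the probe.
Leg 2: γ = 2.88; τ_2 = 18.4/2.880 = 6.389 years.
Leg 3: 9.42 years is already measured aboard the probe.
Total: 27.20 + 6.389 + 9.420 years.

τ = 43.0 years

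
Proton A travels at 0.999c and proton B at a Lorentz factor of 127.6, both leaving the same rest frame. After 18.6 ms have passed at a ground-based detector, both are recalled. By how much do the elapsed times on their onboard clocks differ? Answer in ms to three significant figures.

A: γ = 1/√(1 − 0.999²) = 1/√0.001999 = 22.37; τ_A = 18.6/22.37 = 0.8316 ms.
B: γ = 127.6; τ_B = 18.6/127.6 = 0.1458 ms.

|τ_A − τ_B| = 0.686 ms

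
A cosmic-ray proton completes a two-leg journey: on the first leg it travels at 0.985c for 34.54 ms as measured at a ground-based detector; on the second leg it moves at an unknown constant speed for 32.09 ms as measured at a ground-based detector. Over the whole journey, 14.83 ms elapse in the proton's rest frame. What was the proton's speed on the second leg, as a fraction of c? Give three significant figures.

β = 0.961

Leg 1: γ = 1/√(1 − 0.985²) = 1/√0.02977 = 5.795; τ_1 = 34.54/5.795 = 5.960 ms.
Leg 2: speed unknown; τ_2 = 32.09/γ_2.
Total proper time: 5.960 + τ_2 = 14.83, so τ_2 = 14.83 − 5.960 = 8.870 ms.
γ_2 = 32.09/8.870 = 3.618; β = √(1 − 1/γ²) = √0.9236.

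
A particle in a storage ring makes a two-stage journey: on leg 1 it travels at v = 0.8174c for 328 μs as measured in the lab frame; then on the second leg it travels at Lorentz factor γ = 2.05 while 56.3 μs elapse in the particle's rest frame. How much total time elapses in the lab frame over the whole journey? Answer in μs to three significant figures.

Leg 1: 328 μs is already measured in the lab frame.
Leg 2: γ = 2.05; Δt_2 = 2.050 × 56.3 = 115.4 μs.
Total: 328.0 + 115.4 μs.

Δt = 443 μs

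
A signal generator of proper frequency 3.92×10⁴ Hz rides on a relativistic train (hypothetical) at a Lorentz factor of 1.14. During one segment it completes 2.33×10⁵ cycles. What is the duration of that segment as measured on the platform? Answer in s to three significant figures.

γ = 1.14
Proper time for N cycles: τ = N/f = 2.33×10⁵/(3.92×10⁴) = 5.944×10⁰ s = 5.944 s.
Lab-frame duration Δt = γτ = 1.140 × 5.944 = 6.776 s.

Δt = 6.78 s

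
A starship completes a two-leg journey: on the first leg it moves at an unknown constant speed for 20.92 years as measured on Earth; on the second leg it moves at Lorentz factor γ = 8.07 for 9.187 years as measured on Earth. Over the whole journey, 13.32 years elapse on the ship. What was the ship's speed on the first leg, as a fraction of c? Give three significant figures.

Leg 1: speed unknown; τ_1 = 20.92/γ_1.
Leg 2: γ = 8.07; τ_2 = 9.187/8.070 = 1.138 years.
Total proper time: τ_1 + 1.138 = 13.32, so τ_1 = 13.32 − 1.138 = 12.18 years.
γ_1 = 20.92/12.18 = 1.717; β = √(1 − 1/γ²) = √0.6609.

β = 0.813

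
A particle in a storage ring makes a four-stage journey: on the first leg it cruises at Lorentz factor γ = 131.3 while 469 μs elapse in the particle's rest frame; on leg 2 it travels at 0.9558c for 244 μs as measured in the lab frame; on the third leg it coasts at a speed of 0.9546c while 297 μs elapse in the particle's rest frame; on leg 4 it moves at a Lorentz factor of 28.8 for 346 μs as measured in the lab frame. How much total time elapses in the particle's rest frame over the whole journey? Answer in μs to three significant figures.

τ = 850 μs

Leg 1: 469 μs is already measured in the particle's rest frame.
Leg 2: γ = 1/√(1 − 0.9558²) = 1/√0.08645 = 3.401; τ_2 = 244/3.401 = 71.74 μs.
Leg 3: 297 μs is already measured in the particle's rest frame.
Leg 4: γ = 28.8; τ_4 = 346/28.80 = 12.01 μs.
Total: 469.0 + 71.74 + 297.0 + 12.01 μs.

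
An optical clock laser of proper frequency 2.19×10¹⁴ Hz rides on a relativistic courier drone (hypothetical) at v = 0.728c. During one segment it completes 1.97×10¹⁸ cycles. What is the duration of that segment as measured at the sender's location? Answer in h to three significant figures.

γ = 1/√(1 − 0.728²) = 1/√0.4700 = 1.459
Proper time for N cycles: τ = N/f = 1.97×10¹⁸/(2.19×10¹⁴) = 8.995×10³ s = 2.499 h.
Lab-frame duration Δt = γτ = 1.459 × 2.499 = 3.645 h.

Δt = 3.64 h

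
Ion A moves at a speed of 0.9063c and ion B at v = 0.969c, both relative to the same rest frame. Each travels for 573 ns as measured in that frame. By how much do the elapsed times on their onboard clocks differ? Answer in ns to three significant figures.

A: γ = 1/√(1 − 0.9063²) = 1/√0.1786 = 2.366; τ_A = 573/2.366 = 242.2 ns.
B: γ = 1/√(1 − 0.969²) = 1/√0.06104 = 4.048; τ_B = 573/4.048 = 141.6 ns.

|τ_A − τ_B| = 101 ns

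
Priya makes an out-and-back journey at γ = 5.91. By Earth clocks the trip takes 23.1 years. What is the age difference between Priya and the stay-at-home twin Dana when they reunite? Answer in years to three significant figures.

Δt − τ = 19.2 years

γ = 5.91
Priya's elapsed proper time: τ = 23.1/5.910 = 3.909 years.
Age gap = Δt − τ = 23.1 − 3.909 years.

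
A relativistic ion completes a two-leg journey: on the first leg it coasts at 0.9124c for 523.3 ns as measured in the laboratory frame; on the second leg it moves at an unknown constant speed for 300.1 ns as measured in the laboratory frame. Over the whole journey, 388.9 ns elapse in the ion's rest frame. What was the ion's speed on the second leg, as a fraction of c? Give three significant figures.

β = 0.813

Leg 1: γ = 1/√(1 − 0.9124²) = 1/√0.1675 = 2.443; τ_1 = 523.3/2.443 = 214.2 ns.
Leg 2: speed unknown; τ_2 = 300.1/γ_2.
Total proper time: 214.2 + τ_2 = 388.9, so τ_2 = 388.9 − 214.2 = 174.7 ns.
γ_2 = 300.1/174.7 = 1.718; β = √(1 − 1/γ²) = √0.6611.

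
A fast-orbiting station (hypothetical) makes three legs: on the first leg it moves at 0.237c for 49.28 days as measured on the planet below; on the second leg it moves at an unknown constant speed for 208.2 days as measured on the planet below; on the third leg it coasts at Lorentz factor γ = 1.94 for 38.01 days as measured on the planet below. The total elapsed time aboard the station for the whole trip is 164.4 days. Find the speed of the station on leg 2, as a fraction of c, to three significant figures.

Leg 1: γ = 1/√(1 − 0.237²) = 1/√0.9438 = 1.029; τ_1 = 49.28/1.029 = 47.88 days.
Leg 2: speed unknown; τ_2 = 208.2/γ_2.
Leg 3: γ = 1.94; τ_3 = 38.01/1.940 = 19.59 days.
Total proper time: 47.88 + τ_2 + 19.59 = 164.4, so τ_2 = 164.4 − 67.47 = 96.93 days.
γ_2 = 208.2/96.93 = 2.148; β = √(1 − 1/γ²) = √0.7832.

β = 0.885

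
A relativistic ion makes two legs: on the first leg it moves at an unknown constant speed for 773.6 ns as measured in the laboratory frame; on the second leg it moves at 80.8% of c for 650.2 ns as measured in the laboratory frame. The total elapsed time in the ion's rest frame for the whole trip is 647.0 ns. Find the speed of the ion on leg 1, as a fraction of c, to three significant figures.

β = 0.940

Leg 1: speed unknown; τ_1 = 773.6/γ_1.
Leg 2: β = 0.808; γ = 1/√(1 − 0.808²) = 1/√0.3471 = 1.697; τ_2 = 650.2/1.697 = 383.1 ns.
Total proper time: τ_1 + 383.1 = 647.0, so τ_1 = 647.0 − 383.1 = 263.9 ns.
γ_1 = 773.6/263.9 = 2.931; β = √(1 − 1/γ²) = √0.8836.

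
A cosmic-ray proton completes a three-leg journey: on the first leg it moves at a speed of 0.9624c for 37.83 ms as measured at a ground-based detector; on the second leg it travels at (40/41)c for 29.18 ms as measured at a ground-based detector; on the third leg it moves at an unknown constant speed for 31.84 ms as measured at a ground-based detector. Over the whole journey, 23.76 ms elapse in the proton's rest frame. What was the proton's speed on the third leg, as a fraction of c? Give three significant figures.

β = 0.975

Leg 1: γ = 1/√(1 − 0.9624²) = 1/√0.07379 = 3.681; τ_1 = 37.83/3.681 = 10.28 ms.
Leg 2: γ = 1/√(1 − (40/41)²) = 41/9 ≈ 4.556; τ_2 = 29.18/4.556 = 6.405 ms.
Leg 3: speed unknown; τ_3 = 31.84/γ_3.
Total proper time: 10.28 + 6.405 + τ_3 = 23.76, so τ_3 = 23.76 − 16.68 = 7.079 ms.
γ_3 = 31.84/7.079 = 4.498; β = √(1 − 1/γ²) = √0.9506.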